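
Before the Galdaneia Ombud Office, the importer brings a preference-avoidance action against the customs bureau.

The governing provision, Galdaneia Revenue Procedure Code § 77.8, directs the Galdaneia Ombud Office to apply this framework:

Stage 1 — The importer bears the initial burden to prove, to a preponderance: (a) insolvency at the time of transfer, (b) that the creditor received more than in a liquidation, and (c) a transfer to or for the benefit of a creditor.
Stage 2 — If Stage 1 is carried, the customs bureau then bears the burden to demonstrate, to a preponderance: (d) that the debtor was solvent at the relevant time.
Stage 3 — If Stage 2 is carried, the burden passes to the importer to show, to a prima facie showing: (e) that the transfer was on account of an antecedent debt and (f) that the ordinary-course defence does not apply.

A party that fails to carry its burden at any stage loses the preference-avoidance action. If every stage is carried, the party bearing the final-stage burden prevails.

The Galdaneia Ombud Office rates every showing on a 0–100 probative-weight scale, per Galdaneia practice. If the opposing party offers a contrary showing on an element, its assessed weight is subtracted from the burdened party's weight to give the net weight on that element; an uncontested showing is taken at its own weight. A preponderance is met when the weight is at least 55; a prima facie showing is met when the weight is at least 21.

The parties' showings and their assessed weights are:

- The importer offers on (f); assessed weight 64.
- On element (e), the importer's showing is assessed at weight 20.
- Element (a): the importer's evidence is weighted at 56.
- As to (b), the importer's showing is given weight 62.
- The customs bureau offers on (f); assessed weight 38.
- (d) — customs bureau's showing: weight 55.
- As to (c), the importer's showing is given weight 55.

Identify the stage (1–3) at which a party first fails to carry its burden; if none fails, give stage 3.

stage 3

Stage 1 (importer, a preponderance, weight is at least 55): (a) 56 ≥ 55 — meets; (b) 62 ≥ 55 — meets; (c) 55 ≥ 55 — meets.
  Stage 1 carried; the burden shifts to the customs bureau.
Stage 2 (customs bureau, a preponderance, weight is at least 55): (d) 55 ≥ 55 — meets.
  The customs bureau carries Stage 2; the importer now bears the burden.
Stage 3 (importer, a prima facie showing, weight is at least 21): (e) 20 < 21 — fails; (f) net 64−38=26 ≥ 21 — meets.
  The importer does not carry Stage 3.
The customs bureau prevails.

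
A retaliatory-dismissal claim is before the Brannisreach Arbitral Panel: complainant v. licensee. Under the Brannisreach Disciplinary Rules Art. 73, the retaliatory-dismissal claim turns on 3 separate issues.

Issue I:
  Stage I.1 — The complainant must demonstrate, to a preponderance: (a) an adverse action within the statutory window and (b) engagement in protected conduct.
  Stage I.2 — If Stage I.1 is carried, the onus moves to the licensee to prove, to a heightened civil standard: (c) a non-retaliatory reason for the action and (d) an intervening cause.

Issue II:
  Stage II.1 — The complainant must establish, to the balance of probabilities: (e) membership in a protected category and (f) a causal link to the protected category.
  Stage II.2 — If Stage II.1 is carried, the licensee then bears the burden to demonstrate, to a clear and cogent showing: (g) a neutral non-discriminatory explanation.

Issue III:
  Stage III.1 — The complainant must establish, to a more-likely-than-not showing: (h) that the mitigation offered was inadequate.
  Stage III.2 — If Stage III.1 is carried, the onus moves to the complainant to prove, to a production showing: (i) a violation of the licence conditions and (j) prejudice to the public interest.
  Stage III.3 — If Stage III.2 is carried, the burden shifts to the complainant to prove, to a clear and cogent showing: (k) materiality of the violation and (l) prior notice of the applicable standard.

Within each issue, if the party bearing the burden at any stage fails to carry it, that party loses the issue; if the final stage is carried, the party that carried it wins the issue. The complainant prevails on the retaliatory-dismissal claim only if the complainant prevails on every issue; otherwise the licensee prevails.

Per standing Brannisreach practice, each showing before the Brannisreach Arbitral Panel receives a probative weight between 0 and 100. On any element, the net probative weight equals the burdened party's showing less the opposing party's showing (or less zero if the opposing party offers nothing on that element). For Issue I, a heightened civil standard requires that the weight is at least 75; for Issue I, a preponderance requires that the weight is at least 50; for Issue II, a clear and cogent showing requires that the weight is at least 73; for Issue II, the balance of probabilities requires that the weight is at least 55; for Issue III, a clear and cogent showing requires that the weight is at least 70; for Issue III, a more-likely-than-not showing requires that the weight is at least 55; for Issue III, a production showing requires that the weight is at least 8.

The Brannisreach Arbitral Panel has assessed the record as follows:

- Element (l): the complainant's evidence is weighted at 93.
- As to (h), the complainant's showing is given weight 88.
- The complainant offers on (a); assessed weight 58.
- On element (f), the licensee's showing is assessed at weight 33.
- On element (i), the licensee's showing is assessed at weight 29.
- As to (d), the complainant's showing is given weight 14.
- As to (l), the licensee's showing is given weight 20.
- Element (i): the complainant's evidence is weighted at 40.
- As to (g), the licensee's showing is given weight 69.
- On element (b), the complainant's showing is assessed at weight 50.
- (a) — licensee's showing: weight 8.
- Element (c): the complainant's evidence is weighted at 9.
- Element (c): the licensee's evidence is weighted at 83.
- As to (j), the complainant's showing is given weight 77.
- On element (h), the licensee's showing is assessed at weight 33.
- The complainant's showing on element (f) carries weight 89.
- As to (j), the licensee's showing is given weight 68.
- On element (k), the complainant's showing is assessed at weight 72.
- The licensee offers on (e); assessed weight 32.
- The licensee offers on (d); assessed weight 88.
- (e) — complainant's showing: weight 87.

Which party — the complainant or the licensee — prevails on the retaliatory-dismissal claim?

complainant

— Issue I —
Stage I.1 (complainant, a preponderance, weight is at least 50): (a) net 58−8=50 ≥ 50 — meets; (b) 50 ≥ 50 — meets.
  All elements met. The burden passes to the licensee.
Stage I.2 (licensee, a heightened civil standard, weight is at least 75): (c) net 83−9=74 < 75 — fails; (d) net 88−14=74 < 75 — fails.
  Stage I.2 not carried; the licensee fails its burden.
The analysis ends at Stage I.2; the complainant prevails on this issue.
— Issue II —
Stage II.1 (complainant, the balance of probabilities, weight is at least 55): (e) net 87−32=55 ≥ 55 — meets; (f) net 89−33=56 ≥ 55 — meets.
  The complainant carries Stage II.1; the licensee now bears the burden.
Stage II.2 (licensee, a clear and cogent showing, weight is at least 73): (g) 69 < 73 — fails.
  Stage II.2 not carried; the licensee fails its burden.
So the complainant prevails on this issue.
— Issue III —
Stage III.1 — burden on complainant; standard: a more-likely-than-not showing (weight is at least 55).
    (h): 88 − 33 = 55 ≥ 55 [met]
  Stage III.1 is satisfied; the complainant continues to bear the burden.
Stage III.2 — burden on complainant; standard: a production showing (weight is at least 8).
    (i): 40 − 29 = 11 ≥ 8 [met]
    (j): 77 − 68 = 9 ≥ 8 [met]
  Stage III.2 carried; the burden remains with the complainant.
Stage III.3 — burden on complainant; standard: a clear and cogent showing (weight is at least 70).
    (k): 72 ≥ 70 [met]
    (l): 93 − 20 = 73 ≥ 70 [met]
  The complainant carries the last stage.
With every stage satisfied, the complainant prevails on this issue.
Per-issue: Issue I → complainant; Issue II → complainant; Issue III → complainant. The complainant must prevail on every issue; overall, the complainant prevails.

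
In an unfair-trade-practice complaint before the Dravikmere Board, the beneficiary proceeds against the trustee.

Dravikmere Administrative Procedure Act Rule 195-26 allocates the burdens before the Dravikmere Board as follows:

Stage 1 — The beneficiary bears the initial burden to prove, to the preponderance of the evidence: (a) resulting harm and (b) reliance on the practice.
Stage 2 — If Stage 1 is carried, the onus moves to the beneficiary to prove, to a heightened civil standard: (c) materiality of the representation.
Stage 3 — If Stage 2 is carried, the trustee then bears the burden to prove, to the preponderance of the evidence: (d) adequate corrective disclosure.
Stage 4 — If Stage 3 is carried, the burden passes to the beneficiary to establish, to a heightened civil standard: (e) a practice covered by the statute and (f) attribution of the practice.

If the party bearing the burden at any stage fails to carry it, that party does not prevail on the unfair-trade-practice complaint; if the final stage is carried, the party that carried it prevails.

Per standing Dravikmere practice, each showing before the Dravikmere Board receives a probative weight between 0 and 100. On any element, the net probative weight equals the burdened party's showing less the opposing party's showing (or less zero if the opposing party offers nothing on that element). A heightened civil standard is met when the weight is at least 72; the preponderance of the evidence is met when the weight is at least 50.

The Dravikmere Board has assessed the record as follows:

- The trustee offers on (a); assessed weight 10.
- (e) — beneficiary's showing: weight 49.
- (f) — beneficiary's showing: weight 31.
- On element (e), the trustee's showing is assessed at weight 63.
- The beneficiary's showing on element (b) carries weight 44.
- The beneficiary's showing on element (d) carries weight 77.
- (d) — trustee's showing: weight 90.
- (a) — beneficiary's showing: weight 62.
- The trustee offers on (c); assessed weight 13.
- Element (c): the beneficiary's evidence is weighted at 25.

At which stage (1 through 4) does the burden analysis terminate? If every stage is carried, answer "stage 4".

At Stage 1 the beneficiary must meet the preponderance of the evidence (weight is at least 50): on (a) the weight is 62 less the opposing 10 gives net 52, which does reach 50, so (a) meets the standard; on (b) the weight is 44, which does not reach 50, so (b) does not meet the standard.
  Stage 1 not carried; the beneficiary fails its burden.
So the trustee prevails.

stage 1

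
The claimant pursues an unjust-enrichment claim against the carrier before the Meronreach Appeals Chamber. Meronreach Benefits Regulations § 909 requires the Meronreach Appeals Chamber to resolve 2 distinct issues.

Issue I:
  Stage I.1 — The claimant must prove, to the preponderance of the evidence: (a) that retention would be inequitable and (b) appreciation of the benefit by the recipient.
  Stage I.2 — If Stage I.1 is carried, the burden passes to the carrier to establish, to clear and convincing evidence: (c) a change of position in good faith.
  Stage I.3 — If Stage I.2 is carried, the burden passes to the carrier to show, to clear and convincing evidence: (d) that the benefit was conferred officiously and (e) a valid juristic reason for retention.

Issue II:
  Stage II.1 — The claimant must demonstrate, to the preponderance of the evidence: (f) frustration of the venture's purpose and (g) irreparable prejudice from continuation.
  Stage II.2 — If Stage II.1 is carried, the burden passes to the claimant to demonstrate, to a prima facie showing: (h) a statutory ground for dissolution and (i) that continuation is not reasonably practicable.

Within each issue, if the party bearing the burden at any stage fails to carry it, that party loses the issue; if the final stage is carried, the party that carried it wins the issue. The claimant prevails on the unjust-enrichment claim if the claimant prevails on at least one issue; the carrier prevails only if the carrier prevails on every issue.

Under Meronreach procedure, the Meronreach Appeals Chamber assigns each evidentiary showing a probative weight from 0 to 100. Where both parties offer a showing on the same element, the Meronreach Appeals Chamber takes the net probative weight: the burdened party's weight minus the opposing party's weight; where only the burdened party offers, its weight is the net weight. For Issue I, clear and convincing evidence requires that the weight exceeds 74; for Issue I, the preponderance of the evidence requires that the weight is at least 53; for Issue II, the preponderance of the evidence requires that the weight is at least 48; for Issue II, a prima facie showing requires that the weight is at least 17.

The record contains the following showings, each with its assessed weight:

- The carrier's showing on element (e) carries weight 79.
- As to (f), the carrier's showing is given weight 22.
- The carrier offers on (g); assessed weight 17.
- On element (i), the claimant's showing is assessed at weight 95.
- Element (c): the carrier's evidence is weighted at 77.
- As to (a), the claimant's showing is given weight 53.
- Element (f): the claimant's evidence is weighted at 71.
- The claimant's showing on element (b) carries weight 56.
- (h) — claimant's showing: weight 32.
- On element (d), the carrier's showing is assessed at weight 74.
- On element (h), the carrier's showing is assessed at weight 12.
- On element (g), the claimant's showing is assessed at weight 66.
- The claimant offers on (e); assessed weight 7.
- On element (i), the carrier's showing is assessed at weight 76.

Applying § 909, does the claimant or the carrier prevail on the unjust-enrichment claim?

claimant

— Issue I —
Stage I.1 (claimant, the preponderance of the evidence, weight is at least 53): (a) 53 ≥ 53 — meets; (b) 56 ≥ 53 — meets.
  Stage I.1 carried; the burden shifts to the carrier.
Stage I.2 (carrier, clear and convincing evidence, weight exceeds 74): (c) 77 > 74 — meets.
  All elements met. The carrier retains the burden for Stage I.3.
Stage I.3 (carrier, clear and convincing evidence, weight exceeds 74): (d) 74 ≤ 74 — fails; (e) net 79−7=72 ≤ 74 — fails.
  Not every element is met, so the carrier fails to carry Stage I.3.
The claimant prevails on this issue.
— Issue II —
Stage II.1 (claimant, the preponderance of the evidence, weight is at least 48): (f) net 71−22=49 ≥ 48 — meets; (g) net 66−17=49 ≥ 48 — meets.
  Stage II.1 carried; the burden remains with the claimant.
Stage II.2 (claimant, a prima facie showing, weight is at least 17): (h) net 32−12=20 ≥ 17 — meets; (i) net 95−76=19 ≥ 17 — meets.
  The claimant carries the last stage.
With every stage satisfied, the claimant prevails on this issue.
Per-issue: Issue I → claimant; Issue II → claimant. The claimant must prevail on at least one issue; overall, the claimant prevails.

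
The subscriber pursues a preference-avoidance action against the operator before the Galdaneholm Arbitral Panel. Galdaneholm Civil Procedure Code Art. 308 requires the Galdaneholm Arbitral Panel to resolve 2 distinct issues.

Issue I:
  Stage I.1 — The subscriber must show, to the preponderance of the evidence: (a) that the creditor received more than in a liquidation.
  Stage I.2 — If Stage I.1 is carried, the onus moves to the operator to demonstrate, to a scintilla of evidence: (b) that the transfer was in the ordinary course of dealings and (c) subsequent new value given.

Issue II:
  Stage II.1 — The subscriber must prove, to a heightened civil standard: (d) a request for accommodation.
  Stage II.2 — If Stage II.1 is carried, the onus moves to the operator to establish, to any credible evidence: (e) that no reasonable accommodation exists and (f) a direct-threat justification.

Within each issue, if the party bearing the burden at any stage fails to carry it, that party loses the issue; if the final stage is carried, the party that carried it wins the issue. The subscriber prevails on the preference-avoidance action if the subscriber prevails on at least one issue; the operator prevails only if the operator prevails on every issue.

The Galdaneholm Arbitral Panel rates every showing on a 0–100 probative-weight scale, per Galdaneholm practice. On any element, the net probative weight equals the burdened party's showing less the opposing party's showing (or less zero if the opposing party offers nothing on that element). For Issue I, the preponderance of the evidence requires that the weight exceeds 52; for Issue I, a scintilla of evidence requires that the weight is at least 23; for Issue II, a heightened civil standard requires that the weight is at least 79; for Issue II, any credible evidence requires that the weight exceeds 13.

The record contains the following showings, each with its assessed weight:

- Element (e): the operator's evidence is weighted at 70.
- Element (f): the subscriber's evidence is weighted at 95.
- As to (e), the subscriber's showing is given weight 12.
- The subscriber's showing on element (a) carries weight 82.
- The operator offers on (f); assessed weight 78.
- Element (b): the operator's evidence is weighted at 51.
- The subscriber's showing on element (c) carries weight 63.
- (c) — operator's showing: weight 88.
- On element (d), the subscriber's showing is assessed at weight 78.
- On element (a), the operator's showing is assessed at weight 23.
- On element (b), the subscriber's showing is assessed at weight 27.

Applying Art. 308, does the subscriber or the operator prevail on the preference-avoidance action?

operator

— Issue I —
Stage I.1 — burden on subscriber; standard: the preponderance of the evidence (weight exceeds 52).
    (a): 82 − 23 = 59 > 52 [met]
  Stage I.1 carried; the burden shifts to the operator.
Stage I.2 — burden on operator; standard: a scintilla of evidence (weight is at least 23).
    (b): 51 − 27 = 24 ≥ 23 [met]
    (c): 88 − 63 = 25 ≥ 23 [met]
  The operator carries the last stage.
With every stage satisfied, the operator prevails on this issue.
— Issue II —
At Stage II.1 the subscriber must meet a heightened civil standard (weight is at least 79): on (d) the weight is 78, which does not reach 79, so (d) does not meet the standard.
  The subscriber does not carry Stage II.1.
The analysis ends at Stage II.1; the operator prevails on this issue.
Per-issue: Issue I → operator; Issue II → operator. The subscriber must prevail on at least one issue; overall, the operator prevails.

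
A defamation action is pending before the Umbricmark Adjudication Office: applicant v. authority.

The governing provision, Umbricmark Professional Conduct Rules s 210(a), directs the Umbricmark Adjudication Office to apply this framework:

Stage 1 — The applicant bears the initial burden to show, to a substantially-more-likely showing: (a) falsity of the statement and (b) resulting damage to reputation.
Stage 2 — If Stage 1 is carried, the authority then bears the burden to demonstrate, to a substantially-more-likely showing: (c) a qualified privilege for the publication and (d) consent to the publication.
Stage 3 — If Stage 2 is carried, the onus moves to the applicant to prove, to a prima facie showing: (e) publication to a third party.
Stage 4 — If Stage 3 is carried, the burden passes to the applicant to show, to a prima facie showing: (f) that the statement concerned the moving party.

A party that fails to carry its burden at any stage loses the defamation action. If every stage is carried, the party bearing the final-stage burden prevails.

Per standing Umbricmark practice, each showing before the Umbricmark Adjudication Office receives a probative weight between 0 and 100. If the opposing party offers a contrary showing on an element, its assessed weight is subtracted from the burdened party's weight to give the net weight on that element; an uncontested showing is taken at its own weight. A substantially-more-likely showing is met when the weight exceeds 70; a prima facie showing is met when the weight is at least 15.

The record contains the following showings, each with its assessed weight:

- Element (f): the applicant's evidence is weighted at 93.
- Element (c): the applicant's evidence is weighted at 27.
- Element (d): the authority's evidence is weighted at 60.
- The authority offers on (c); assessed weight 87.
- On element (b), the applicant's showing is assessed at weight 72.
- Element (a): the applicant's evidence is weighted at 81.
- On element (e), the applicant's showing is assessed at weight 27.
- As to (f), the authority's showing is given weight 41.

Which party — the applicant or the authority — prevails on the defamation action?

applicant

Stage 1 (applicant, a substantially-more-likely showing, weight exceeds 70): (a) 81 > 70 — meets; (b) 72 > 70 — meets.
  Stage 1 carried; the burden shifts to the authority.
Stage 2 (authority, a substantially-more-likely showing, weight exceeds 70): (c) net 87−27=60 ≤ 70 — fails; (d) 60 ≤ 70 — fails.
  Not every element is met, so the authority fails to carry Stage 2.
The applicant prevails.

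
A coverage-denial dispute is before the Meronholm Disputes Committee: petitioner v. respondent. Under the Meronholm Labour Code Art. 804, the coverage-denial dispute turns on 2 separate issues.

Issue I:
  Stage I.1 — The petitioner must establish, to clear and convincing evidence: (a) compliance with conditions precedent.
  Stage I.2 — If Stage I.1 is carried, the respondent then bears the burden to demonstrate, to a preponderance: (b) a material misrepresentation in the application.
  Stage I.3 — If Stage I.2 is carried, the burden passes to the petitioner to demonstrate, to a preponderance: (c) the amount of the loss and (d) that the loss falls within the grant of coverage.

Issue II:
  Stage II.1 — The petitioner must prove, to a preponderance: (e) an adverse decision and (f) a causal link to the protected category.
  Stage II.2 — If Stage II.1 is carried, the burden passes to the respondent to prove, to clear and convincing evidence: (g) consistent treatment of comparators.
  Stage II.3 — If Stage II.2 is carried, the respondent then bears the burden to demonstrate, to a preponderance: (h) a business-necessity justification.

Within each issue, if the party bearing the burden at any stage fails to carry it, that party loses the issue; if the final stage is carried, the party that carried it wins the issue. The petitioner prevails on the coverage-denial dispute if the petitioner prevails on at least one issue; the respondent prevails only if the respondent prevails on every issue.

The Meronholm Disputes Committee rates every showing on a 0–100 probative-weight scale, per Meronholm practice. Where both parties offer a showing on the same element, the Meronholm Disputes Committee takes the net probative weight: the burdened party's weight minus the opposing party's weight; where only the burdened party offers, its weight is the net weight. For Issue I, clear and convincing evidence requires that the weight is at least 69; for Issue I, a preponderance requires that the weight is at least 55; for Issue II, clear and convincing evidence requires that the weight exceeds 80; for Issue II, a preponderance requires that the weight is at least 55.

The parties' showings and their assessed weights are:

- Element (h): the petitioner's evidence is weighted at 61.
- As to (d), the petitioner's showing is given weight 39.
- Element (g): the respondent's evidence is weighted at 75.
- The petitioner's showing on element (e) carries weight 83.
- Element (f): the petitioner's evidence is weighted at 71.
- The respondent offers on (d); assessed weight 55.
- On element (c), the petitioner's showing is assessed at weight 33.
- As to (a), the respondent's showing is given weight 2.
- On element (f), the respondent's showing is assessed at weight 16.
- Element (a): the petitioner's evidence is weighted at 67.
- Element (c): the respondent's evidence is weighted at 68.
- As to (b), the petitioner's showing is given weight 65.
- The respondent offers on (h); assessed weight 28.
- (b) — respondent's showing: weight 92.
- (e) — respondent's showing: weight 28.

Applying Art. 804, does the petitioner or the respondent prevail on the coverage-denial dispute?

— Issue I —
At Stage I.1 the petitioner must meet clear and convincing evidence (weight is at least 69): on (a) the weight is 67 less the opposing 2 gives net 65, < 69, so (a) does not meet the standard.
  Stage I.1 not carried; the petitioner fails its burden.
So the respondent prevails on this issue.
— Issue II —
Stage II.1 — burden on petitioner; standard: a preponderance (weight is at least 55).
    (e): 83 − 28 = 55 ≥ 55 [met]
    (f): 71 − 16 = 55 ≥ 55 [met]
  The petitioner carries Stage II.1; the respondent now bears the burden.
Stage II.2 — burden on respondent; standard: clear and convincing evidence (weight exceeds 80).
    (g): 75 ≤ 80 [not met]
  Not every element is met, so the respondent fails to carry Stage II.2.
The petitioner prevails on this issue.
Per-issue: Issue I → respondent; Issue II → petitioner. The petitioner must prevail on at least one issue; overall, the petitioner prevails.

petitioner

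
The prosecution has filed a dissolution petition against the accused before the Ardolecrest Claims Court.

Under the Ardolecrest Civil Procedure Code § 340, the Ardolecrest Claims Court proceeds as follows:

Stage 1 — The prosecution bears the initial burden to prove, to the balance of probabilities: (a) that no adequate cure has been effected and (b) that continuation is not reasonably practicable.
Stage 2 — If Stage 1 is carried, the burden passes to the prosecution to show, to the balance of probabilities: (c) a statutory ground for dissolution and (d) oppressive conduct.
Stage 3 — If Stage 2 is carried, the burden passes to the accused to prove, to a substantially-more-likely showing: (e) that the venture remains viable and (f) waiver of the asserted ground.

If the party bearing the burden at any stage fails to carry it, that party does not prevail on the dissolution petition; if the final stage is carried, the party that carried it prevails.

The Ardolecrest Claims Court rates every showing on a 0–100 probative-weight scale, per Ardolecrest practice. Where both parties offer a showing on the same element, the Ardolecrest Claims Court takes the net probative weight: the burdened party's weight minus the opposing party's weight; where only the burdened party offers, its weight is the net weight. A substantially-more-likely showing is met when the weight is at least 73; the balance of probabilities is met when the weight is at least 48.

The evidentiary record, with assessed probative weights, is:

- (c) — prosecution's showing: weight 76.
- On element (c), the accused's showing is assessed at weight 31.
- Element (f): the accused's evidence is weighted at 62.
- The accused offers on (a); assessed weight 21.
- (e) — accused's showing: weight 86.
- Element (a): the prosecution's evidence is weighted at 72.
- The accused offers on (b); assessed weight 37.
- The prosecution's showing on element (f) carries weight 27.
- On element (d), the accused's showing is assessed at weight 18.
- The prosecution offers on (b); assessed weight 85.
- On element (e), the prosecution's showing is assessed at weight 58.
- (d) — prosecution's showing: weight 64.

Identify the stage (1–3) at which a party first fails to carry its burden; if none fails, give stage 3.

At Stage 1 the prosecution must meet the balance of probabilities (weight is at least 48): on (a) the weight is 72 less the opposing 21 gives net 51, ≥ 48, so (a) meets the standard; on (b) the weight is 85 less the opposing 37 gives net 48, ≥ 48, so (b) meets the standard.
  Stage 1 carried; the burden remains with the prosecution.
At Stage 2 the prosecution must meet the balance of probabilities (weight is at least 48): on (c) the weight is 76 less the opposing 31 gives net 45, which does not reach 48, so (c) does not meet the standard; on (d) the weight is 64 less the opposing 18 gives net 46, < 48, so (d) does not meet the standard.
  Not every element is met, so the prosecution fails to carry Stage 2.
So the accused prevails.

stage 2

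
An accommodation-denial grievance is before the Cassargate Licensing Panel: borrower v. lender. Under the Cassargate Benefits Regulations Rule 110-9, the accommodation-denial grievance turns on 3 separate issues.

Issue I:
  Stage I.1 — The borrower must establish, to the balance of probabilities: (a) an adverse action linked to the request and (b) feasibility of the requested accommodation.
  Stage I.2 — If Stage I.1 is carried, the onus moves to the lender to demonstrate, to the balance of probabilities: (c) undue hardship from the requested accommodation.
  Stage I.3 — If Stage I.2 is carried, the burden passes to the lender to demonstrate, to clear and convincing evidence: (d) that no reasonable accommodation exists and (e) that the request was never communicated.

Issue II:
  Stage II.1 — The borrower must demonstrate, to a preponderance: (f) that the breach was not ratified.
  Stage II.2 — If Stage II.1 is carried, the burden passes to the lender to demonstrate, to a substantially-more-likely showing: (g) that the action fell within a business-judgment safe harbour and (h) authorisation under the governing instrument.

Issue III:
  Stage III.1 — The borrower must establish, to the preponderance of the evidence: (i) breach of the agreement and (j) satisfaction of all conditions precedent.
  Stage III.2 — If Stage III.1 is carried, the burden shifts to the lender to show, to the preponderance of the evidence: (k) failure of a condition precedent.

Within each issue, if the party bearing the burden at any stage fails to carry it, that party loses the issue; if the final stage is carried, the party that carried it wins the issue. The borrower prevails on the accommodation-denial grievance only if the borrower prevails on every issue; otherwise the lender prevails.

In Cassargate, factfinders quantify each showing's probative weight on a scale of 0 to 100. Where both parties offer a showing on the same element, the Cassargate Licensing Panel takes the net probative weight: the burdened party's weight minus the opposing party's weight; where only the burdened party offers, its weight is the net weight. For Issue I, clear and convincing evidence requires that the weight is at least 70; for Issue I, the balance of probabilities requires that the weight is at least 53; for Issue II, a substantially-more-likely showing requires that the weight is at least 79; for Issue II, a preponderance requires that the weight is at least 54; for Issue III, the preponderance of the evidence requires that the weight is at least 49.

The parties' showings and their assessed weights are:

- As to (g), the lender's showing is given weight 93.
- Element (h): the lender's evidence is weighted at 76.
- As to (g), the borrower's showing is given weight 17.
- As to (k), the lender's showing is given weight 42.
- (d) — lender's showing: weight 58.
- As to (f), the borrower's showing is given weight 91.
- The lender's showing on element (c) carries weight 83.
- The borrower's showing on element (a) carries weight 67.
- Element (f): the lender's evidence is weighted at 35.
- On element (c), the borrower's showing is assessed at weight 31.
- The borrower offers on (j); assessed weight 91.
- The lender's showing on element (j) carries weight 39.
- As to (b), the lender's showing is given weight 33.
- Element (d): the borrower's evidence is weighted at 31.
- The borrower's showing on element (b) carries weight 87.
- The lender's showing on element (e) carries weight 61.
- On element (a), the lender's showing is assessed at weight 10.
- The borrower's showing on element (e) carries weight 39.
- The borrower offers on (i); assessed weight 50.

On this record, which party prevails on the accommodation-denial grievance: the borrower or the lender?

borrower

— Issue I —
Stage I.1 (borrower, the balance of probabilities, weight is at least 53): (a) net 67−10=57 ≥ 53 — meets; (b) net 87−33=54 ≥ 53 — meets.
  Stage I.1 carried; the burden shifts to the lender.
Stage I.2 (lender, the balance of probabilities, weight is at least 53): (c) net 83−31=52 < 53 — fails.
  Stage I.2 not carried; the lender fails its burden.
The analysis ends at Stage I.2; the borrower prevails on this issue.
— Issue II —
Stage II.1 — burden on borrower; standard: a preponderance (weight is at least 54).
    (f): 91 − 35 = 56 ≥ 54 [met]
  Stage II.1 is satisfied; the onus moves to the lender.
Stage II.2 — burden on lender; standard: a substantially-more-likely showing (weight is at least 79).
    (g): 93 − 17 = 76 < 79 [not met]
    (h): 76 < 79 [not met]
  Not every element is met, so the lender fails to carry Stage II.2.
The analysis ends at Stage II.2; the borrower prevails on this issue.
— Issue III —
Stage III.1 — burden on borrower; standard: the preponderance of the evidence (weight is at least 49).
    (i): 50 ≥ 49 [met]
    (j): 91 − 39 = 52 ≥ 49 [met]
  Stage III.1 is satisfied; the onus moves to the lender.
Stage III.2 — burden on lender; standard: the preponderance of the evidence (weight is at least 49).
    (k): 42 < 49 [not met]
  Not every element is met, so the lender fails to carry Stage III.2.
The analysis ends at Stage III.2; the borrower prevails on this issue.
Per-issue: Issue I → borrower; Issue II → borrower; Issue III → borrower. The borrower must prevail on every issue; overall, the borrower prevails.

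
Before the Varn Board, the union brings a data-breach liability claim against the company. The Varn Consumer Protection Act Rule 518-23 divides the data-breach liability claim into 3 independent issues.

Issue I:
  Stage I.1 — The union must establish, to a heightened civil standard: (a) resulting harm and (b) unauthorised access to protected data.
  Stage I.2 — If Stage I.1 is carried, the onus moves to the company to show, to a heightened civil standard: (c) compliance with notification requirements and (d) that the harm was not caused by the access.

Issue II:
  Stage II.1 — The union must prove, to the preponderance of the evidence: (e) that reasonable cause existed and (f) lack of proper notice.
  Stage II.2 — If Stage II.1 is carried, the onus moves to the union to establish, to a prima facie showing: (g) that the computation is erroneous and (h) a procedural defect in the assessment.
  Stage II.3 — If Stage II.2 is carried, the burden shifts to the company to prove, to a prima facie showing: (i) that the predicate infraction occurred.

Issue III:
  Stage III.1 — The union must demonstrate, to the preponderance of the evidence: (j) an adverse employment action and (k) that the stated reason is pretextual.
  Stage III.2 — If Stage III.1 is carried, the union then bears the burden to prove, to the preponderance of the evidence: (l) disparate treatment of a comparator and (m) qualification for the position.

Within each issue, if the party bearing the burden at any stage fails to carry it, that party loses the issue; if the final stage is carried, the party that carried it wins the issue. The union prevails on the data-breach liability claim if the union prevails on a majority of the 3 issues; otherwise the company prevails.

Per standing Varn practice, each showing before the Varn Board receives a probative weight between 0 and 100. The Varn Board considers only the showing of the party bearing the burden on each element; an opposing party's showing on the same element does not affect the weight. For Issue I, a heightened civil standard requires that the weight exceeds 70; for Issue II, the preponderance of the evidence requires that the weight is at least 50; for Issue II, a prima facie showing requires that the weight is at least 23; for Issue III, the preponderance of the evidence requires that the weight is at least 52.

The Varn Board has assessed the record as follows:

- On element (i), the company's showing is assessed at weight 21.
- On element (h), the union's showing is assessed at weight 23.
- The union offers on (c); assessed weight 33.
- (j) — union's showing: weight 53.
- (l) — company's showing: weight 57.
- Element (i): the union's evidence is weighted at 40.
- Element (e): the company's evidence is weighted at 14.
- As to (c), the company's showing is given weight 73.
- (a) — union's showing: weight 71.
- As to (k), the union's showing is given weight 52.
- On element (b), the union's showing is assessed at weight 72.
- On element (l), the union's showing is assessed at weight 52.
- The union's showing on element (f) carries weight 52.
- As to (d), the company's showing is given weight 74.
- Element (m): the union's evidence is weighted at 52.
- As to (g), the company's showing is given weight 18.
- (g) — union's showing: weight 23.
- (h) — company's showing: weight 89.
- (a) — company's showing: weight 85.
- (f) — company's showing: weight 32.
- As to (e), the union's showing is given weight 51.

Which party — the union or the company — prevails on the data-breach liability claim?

— Issue I —
Stage I.1 (union, a heightened civil standard, weight exceeds 70): (a) 71 (company's 85 disregarded) > 70 — meets; (b) 72 > 70 — meets.
  All elements met. The burden passes to the company.
Stage I.2 (company, a heightened civil standard, weight exceeds 70): (c) 73 (union's 33 disregarded) > 70 — meets; (d) 74 > 70 — meets.
  Stage I.2 carried; the final stage is satisfied.
With every stage satisfied, the company prevails on this issue.
— Issue II —
Stage II.1 (union, the preponderance of the evidence, weight is at least 50): (e) 51 (company's 14 disregarded) ≥ 50 — meets; (f) 52 (company's 32 disregarded) ≥ 50 — meets.
  Stage II.1 carried; the burden remains with the union.
Stage II.2 (union, a prima facie showing, weight is at least 23): (g) 23 (company's 18 disregarded) ≥ 23 — meets; (h) 23 (company's 89 disregarded) ≥ 23 — meets.
  All elements met. The burden passes to the company.
Stage II.3 (company, a prima facie showing, weight is at least 23): (i) 21 (union's 40 disregarded) < 23 — fails.
  Stage II.3 not carried; the company fails its burden.
So the union prevails on this issue.
— Issue III —
At Stage III.1 the union must meet the preponderance of the evidence (weight is at least 52): on (j) the weight is 53, which does reach 52, so (j) meets the standard; on (k) the weight is 52, which does reach 52, so (k) meets the standard.
  Stage III.1 carried; the burden remains with the union.
At Stage III.2 the union must meet the preponderance of the evidence (weight is at least 52): on (l) the weight is 52 (the company's 57 is given no effect), ≥ 52, so (l) meets the standard; on (m) the weight is 52, ≥ 52, so (m) meets the standard.
  Stage III.2 carried; the final stage is satisfied.
Every stage carried; the union prevails on this issue.
Per-issue: Issue I → company; Issue II → union; Issue III → union. The union must prevail on a majority of issues; overall, the union prevails.

union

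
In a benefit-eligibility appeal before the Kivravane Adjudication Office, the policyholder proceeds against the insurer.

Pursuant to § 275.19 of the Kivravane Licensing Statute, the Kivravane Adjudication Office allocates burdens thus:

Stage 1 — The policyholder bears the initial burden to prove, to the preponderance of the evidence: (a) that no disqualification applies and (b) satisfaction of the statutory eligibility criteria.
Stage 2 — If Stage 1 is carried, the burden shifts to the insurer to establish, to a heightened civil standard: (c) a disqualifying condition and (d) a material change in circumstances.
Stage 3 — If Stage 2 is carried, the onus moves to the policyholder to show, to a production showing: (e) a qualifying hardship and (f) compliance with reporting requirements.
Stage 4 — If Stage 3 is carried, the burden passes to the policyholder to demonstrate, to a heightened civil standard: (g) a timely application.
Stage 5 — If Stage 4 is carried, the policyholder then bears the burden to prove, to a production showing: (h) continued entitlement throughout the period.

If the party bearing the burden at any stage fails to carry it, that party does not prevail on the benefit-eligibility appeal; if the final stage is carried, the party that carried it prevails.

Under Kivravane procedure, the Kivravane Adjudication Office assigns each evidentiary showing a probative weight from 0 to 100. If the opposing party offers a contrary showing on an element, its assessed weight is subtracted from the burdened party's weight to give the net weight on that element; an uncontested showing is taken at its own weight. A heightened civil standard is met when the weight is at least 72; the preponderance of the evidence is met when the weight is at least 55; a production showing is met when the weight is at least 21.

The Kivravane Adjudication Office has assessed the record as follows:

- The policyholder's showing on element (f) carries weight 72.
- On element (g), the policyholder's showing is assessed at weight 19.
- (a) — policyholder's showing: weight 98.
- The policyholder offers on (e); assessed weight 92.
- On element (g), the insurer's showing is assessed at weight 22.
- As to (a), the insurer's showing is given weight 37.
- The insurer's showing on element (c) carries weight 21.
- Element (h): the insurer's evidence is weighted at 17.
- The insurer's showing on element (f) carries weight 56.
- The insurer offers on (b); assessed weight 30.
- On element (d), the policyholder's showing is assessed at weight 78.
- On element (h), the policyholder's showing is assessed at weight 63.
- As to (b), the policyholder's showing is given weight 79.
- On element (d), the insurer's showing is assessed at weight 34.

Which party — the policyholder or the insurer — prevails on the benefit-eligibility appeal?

At Stage 1 the policyholder must meet the preponderance of the evidence (weight is at least 55): on (a) the weight is 98 less the opposing 37 gives net 61, ≥ 55, so (a) meets the standard; on (b) the weight is 79 less the opposing 30 gives net 49, < 55, so (b) does not meet the standard.
  Stage 1 not carried; the policyholder fails its burden.
The analysis ends at Stage 1; the insurer prevails.

insurer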